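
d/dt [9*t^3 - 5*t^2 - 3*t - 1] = 27*t^2 - 10*t - 3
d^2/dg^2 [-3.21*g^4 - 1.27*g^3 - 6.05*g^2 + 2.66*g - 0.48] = -38.52*g^2 - 7.62*g - 12.1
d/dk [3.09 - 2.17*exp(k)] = -2.17*exp(k)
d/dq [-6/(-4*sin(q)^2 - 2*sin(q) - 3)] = -12*(4*sin(q) + 1)*cos(q)/(4*sin(q)^2 + 2*sin(q) + 3)^2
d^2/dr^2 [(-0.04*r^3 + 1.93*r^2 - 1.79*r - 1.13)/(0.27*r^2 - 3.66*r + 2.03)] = (3.46944695195361e-18*r^5 + 2.22044604925031e-16*r^4 + 2.52567*r^3 - 5.05810799999999*r^2 + 11.597574*r - 39.72736)/(0.019683*r^6 - 0.800442*r^5 + 11.294397*r^4 - 61.064172*r^3 + 84.917133*r^2 - 45.247482*r + 8.365427)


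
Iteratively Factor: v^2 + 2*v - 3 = (v - 1)*(v + 3)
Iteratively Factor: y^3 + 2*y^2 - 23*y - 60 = (y + 3)*(y^2 - y - 20) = (y + 3)*(y + 4)*(y - 5)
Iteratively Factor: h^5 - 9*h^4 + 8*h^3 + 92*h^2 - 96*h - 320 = (h - 4)*(h^4 - 5*h^3 - 12*h^2 + 44*h + 80) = (h - 4)*(h + 2)*(h^3 - 7*h^2 + 2*h + 40) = (h - 4)*(h + 2)^2*(h^2 - 9*h + 20) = (h - 4)^2*(h + 2)^2*(h - 5)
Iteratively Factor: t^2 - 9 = (t - 3)*(t + 3)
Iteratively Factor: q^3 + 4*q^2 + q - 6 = (q - 1)*(q^2 + 5*q + 6) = (q - 1)*(q + 3)*(q + 2)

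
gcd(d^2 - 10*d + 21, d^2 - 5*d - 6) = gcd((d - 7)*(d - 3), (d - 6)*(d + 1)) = 1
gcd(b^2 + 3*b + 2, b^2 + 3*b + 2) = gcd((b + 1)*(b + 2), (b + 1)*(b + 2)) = b^2 + 3*b + 2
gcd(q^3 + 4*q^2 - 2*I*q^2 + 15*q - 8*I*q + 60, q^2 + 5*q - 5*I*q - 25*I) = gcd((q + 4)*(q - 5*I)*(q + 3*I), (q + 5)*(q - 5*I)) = q - 5*I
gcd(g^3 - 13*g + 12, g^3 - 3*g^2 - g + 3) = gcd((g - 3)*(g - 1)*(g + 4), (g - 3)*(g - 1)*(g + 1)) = g^2 - 4*g + 3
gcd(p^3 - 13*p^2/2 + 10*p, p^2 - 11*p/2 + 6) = p - 4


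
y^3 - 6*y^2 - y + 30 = (y - 5)*(y - 3)*(y + 2)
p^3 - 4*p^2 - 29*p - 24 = (p - 8)*(p + 1)*(p + 3)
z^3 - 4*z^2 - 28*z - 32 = (z - 8)*(z + 2)^2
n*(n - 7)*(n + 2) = n^3 - 5*n^2 - 14*n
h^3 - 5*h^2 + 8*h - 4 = (h - 2)^2*(h - 1)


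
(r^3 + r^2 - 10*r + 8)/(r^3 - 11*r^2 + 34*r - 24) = (r^2 + 2*r - 8)/(r^2 - 10*r + 24)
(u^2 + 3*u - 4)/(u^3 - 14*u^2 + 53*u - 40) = (u + 4)/(u^2 - 13*u + 40)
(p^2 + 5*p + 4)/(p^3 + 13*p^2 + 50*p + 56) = (p + 1)/(p^2 + 9*p + 14)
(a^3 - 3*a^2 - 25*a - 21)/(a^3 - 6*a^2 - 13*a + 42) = (a + 1)/(a - 2)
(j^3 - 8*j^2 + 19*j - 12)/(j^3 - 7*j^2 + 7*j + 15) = (j^2 - 5*j + 4)/(j^2 - 4*j - 5)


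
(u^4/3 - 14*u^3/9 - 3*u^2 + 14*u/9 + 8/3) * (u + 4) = u^5/3 - 2*u^4/9 - 83*u^3/9 - 94*u^2/9 + 80*u/9 + 32/3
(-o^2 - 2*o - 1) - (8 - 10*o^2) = 9*o^2 - 2*o - 9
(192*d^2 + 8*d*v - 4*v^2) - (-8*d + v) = 192*d^2 + 8*d*v + 8*d - 4*v^2 - v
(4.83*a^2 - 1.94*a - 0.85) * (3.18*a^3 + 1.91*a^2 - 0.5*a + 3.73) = 15.3594*a^5 + 3.0561*a^4 - 8.8234*a^3 + 17.3624*a^2 - 6.8112*a - 3.1705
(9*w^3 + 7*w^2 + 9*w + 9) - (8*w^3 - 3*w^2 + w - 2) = w^3 + 10*w^2 + 8*w + 11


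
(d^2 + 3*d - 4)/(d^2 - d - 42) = (-d^2 - 3*d + 4)/(-d^2 + d + 42)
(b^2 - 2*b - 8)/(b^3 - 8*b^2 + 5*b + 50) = (b - 4)/(b^2 - 10*b + 25)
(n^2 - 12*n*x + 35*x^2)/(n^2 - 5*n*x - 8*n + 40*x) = (n - 7*x)/(n - 8)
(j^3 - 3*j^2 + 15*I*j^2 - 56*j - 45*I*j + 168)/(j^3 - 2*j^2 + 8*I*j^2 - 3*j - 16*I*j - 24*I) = (j + 7*I)/(j + 1)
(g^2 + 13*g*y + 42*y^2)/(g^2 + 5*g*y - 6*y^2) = (-g - 7*y)/(-g + y)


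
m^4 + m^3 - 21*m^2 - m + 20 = (m - 4)*(m - 1)*(m + 1)*(m + 5)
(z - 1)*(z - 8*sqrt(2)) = z^2 - 8*sqrt(2)*z - z + 8*sqrt(2)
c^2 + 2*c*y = c*(c + 2*y)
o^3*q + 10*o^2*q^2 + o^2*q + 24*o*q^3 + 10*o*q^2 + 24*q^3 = (o + 4*q)*(o + 6*q)*(o*q + q)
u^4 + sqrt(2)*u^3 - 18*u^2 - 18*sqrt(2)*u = u*(u - 3*sqrt(2))*(u + sqrt(2))*(u + 3*sqrt(2))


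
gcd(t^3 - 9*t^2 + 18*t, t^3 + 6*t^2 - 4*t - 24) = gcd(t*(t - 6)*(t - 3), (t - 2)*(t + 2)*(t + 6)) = 1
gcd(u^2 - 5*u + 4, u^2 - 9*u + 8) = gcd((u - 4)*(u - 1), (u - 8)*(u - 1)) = u - 1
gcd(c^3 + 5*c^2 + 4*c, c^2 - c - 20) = c + 4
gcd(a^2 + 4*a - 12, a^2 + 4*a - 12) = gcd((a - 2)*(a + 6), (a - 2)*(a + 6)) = a^2 + 4*a - 12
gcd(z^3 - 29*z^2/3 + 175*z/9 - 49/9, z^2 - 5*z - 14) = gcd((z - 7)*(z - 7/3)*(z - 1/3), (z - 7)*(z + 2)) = z - 7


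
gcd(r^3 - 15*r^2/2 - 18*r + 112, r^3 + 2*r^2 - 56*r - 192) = r^2 - 4*r - 32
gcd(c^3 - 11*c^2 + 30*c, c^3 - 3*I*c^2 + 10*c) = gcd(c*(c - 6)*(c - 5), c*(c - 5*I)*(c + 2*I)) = c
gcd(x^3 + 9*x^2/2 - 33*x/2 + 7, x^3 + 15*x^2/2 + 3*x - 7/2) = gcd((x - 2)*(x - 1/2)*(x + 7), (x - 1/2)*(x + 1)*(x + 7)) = x^2 + 13*x/2 - 7/2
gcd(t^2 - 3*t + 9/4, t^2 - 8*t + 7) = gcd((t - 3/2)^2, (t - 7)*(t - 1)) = 1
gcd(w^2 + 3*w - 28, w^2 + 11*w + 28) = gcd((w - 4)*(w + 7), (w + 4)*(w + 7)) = w + 7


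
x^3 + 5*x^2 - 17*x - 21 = (x - 3)*(x + 1)*(x + 7)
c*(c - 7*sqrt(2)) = c^2 - 7*sqrt(2)*c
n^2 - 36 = (n - 6)*(n + 6)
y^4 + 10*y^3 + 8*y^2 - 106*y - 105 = (y - 3)*(y + 1)*(y + 5)*(y + 7)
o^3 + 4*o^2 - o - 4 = (o - 1)*(o + 1)*(o + 4)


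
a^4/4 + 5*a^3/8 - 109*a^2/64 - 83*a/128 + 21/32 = (a/4 + 1)*(a - 7/4)*(a - 1/2)*(a + 3/4)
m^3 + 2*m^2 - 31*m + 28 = (m - 4)*(m - 1)*(m + 7)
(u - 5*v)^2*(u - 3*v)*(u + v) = u^4 - 12*u^3*v + 42*u^2*v^2 - 20*u*v^3 - 75*v^4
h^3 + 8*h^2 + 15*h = h*(h + 3)*(h + 5)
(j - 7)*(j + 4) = j^2 - 3*j - 28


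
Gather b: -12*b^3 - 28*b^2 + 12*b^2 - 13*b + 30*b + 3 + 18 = -12*b^3 - 16*b^2 + 17*b + 21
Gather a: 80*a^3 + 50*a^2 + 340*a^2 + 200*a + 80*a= 80*a^3 + 390*a^2 + 280*a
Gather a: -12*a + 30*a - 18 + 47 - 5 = 18*a + 24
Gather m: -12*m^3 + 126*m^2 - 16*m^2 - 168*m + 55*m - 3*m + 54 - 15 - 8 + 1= -12*m^3 + 110*m^2 - 116*m + 32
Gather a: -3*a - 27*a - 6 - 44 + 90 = 40 - 30*a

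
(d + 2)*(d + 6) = d^2 + 8*d + 12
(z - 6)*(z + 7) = z^2 + z - 42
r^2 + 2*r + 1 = (r + 1)^2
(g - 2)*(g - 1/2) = g^2 - 5*g/2 + 1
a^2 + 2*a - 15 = (a - 3)*(a + 5)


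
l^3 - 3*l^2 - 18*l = l*(l - 6)*(l + 3)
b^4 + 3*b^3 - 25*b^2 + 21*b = b*(b - 3)*(b - 1)*(b + 7)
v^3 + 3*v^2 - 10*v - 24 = (v - 3)*(v + 2)*(v + 4)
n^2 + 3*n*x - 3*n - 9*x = (n - 3)*(n + 3*x)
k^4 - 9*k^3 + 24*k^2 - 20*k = k*(k - 5)*(k - 2)^2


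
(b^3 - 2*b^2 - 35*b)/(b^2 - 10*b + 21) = b*(b + 5)/(b - 3)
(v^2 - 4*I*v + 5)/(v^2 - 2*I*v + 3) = (v - 5*I)/(v - 3*I)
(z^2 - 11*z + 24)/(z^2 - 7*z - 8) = (z - 3)/(z + 1)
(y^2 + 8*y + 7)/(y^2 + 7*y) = (y + 1)/y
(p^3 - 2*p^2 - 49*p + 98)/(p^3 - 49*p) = (p - 2)/p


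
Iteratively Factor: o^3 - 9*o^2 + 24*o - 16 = (o - 4)*(o^2 - 5*o + 4) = (o - 4)^2*(o - 1)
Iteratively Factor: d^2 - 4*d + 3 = (d - 3)*(d - 1)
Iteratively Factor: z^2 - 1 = (z - 1)*(z + 1)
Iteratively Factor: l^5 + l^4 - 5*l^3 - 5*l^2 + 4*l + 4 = (l + 1)*(l^4 - 5*l^2 + 4) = (l - 1)*(l + 1)*(l^3 + l^2 - 4*l - 4) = (l - 1)*(l + 1)^2*(l^2 - 4) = (l - 2)*(l - 1)*(l + 1)^2*(l + 2)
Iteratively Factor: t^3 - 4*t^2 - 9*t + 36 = (t - 3)*(t^2 - t - 12) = (t - 4)*(t - 3)*(t + 3)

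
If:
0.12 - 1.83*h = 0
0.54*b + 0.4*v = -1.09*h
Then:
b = -0.740740740740741*v - 0.132361870066788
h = 0.07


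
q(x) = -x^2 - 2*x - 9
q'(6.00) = -14.00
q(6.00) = -57.00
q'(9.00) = -20.00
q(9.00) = -108.00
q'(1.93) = -5.86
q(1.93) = -16.58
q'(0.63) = -3.26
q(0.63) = -10.66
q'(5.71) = -13.42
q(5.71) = -53.02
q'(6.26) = -14.52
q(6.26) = -60.71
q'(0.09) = -2.18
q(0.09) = -9.19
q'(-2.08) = 2.16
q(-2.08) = -9.17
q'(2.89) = -7.78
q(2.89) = -23.13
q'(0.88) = -3.76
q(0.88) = -11.53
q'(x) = -2*x - 2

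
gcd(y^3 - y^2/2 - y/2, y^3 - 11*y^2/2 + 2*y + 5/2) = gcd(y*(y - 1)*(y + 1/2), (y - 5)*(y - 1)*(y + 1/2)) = y^2 - y/2 - 1/2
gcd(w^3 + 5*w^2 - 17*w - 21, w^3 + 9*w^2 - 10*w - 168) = w + 7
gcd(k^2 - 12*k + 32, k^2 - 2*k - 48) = k - 8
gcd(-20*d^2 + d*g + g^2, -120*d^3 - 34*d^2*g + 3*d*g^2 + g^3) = 5*d + g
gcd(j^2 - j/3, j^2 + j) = j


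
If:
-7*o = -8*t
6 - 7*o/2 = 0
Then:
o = 12/7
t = 3/2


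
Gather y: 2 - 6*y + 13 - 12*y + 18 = 33 - 18*y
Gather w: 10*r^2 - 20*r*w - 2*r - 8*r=10*r^2 - 20*r*w - 10*r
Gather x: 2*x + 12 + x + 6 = 3*x + 18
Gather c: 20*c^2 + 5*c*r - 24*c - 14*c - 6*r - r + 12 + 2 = 20*c^2 + c*(5*r - 38) - 7*r + 14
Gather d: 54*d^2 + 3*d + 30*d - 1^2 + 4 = 54*d^2 + 33*d + 3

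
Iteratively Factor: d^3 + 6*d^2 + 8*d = (d + 2)*(d^2 + 4*d) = (d + 2)*(d + 4)*(d)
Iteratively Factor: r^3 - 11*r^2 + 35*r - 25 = (r - 5)*(r^2 - 6*r + 5) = (r - 5)*(r - 1)*(r - 5)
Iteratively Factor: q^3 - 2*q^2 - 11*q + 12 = (q - 1)*(q^2 - q - 12) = (q - 4)*(q - 1)*(q + 3)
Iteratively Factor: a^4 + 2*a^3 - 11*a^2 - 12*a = (a + 1)*(a^3 + a^2 - 12*a) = (a - 3)*(a + 1)*(a^2 + 4*a) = (a - 3)*(a + 1)*(a + 4)*(a)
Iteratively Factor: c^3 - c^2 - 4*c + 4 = (c - 2)*(c^2 + c - 2) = (c - 2)*(c + 2)*(c - 1)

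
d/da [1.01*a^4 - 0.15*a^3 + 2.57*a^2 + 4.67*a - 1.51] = 4.04*a^3 - 0.45*a^2 + 5.14*a + 4.67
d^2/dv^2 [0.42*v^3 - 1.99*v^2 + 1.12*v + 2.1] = 2.52*v - 3.98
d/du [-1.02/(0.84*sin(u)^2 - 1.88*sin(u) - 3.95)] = (1.7136*sin(u) - 1.9176)*cos(u)/(-0.84*sin(u)^2 + 1.88*sin(u) + 3.95)^2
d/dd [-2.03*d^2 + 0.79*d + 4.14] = 0.79 - 4.06*d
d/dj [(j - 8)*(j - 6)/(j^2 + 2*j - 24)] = 16*(j^2 - 9*j + 15)/(j^4 + 4*j^3 - 44*j^2 - 96*j + 576)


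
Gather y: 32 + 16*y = 16*y + 32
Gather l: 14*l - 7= 14*l - 7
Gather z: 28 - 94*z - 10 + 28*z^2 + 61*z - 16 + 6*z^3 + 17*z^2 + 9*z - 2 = 6*z^3 + 45*z^2 - 24*z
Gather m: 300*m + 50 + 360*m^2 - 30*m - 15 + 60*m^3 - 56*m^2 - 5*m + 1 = 60*m^3 + 304*m^2 + 265*m + 36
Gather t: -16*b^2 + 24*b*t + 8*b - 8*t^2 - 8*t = -16*b^2 + 8*b - 8*t^2 + t*(24*b - 8)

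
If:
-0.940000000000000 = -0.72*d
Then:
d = 1.31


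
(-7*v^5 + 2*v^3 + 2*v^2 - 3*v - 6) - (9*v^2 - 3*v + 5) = -7*v^5 + 2*v^3 - 7*v^2 - 11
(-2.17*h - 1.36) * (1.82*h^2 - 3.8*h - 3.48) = -3.9494*h^3 + 5.7708*h^2 + 12.7196*h + 4.7328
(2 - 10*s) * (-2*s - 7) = 20*s^2 + 66*s - 14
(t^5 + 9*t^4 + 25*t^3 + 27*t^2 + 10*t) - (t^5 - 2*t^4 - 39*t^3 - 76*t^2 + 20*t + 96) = 11*t^4 + 64*t^3 + 103*t^2 - 10*t - 96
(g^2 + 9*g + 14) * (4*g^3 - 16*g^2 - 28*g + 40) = 4*g^5 + 20*g^4 - 116*g^3 - 436*g^2 - 32*g + 560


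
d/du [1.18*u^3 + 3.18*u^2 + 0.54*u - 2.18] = 3.54*u^2 + 6.36*u + 0.54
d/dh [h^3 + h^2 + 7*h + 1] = 3*h^2 + 2*h + 7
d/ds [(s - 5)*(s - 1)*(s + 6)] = 3*s^2 - 31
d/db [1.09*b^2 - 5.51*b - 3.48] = 2.18*b - 5.51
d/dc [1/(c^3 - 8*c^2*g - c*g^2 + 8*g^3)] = (-3*c^2 + 16*c*g + g^2)/(c^3 - 8*c^2*g - c*g^2 + 8*g^3)^2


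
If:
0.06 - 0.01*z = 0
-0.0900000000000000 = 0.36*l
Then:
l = -0.25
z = 6.00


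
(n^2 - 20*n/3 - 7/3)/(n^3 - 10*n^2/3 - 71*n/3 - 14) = (3*n + 1)/(3*n^2 + 11*n + 6)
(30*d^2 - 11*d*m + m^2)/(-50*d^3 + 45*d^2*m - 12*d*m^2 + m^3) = (-6*d + m)/(10*d^2 - 7*d*m + m^2)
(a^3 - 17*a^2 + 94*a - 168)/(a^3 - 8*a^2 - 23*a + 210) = (a - 4)/(a + 5)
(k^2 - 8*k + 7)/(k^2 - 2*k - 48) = (-k^2 + 8*k - 7)/(-k^2 + 2*k + 48)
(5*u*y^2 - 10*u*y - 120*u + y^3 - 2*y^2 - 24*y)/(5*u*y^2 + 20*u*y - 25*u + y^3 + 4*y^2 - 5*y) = (y^2 - 2*y - 24)/(y^2 + 4*y - 5)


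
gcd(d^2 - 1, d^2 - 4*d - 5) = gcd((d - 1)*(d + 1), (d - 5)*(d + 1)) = d + 1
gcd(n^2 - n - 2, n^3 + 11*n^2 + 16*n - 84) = n - 2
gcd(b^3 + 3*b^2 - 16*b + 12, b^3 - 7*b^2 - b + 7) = b - 1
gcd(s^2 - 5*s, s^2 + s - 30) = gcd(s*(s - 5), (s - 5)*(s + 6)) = s - 5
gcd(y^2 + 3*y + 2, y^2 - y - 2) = y + 1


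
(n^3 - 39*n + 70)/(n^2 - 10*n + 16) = (n^2 + 2*n - 35)/(n - 8)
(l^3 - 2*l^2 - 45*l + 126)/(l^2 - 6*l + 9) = (l^2 + l - 42)/(l - 3)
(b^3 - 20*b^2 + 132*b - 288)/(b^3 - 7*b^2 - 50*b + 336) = (b - 6)/(b + 7)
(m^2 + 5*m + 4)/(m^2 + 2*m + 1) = (m + 4)/(m + 1)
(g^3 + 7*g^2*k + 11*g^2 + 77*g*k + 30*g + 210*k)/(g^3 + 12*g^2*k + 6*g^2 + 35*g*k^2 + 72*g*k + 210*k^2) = (g + 5)/(g + 5*k)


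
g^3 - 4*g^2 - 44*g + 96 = (g - 8)*(g - 2)*(g + 6)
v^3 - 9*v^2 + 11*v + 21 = (v - 7)*(v - 3)*(v + 1)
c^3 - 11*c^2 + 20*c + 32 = (c - 8)*(c - 4)*(c + 1)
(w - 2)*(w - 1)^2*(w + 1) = w^4 - 3*w^3 + w^2 + 3*w - 2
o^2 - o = o*(o - 1)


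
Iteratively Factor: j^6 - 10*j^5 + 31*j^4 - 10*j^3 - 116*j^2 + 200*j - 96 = (j - 2)*(j^5 - 8*j^4 + 15*j^3 + 20*j^2 - 76*j + 48) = (j - 4)*(j - 2)*(j^4 - 4*j^3 - j^2 + 16*j - 12) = (j - 4)*(j - 2)*(j - 1)*(j^3 - 3*j^2 - 4*j + 12) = (j - 4)*(j - 2)*(j - 1)*(j + 2)*(j^2 - 5*j + 6) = (j - 4)*(j - 3)*(j - 2)*(j - 1)*(j + 2)*(j - 2)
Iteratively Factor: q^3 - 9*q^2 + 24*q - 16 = (q - 4)*(q^2 - 5*q + 4) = (q - 4)*(q - 1)*(q - 4)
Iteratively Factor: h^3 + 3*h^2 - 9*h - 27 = (h + 3)*(h^2 - 9) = (h + 3)^2*(h - 3)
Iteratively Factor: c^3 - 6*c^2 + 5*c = (c - 1)*(c^2 - 5*c) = c*(c - 1)*(c - 5)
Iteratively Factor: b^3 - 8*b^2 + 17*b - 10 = (b - 2)*(b^2 - 6*b + 5) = (b - 5)*(b - 2)*(b - 1)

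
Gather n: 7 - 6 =1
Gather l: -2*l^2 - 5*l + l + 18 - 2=-2*l^2 - 4*l + 16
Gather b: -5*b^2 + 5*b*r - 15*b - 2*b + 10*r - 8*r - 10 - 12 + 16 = -5*b^2 + b*(5*r - 17) + 2*r - 6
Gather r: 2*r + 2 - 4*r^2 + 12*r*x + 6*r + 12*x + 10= -4*r^2 + r*(12*x + 8) + 12*x + 12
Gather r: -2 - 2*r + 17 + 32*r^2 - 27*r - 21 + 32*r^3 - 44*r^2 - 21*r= 32*r^3 - 12*r^2 - 50*r - 6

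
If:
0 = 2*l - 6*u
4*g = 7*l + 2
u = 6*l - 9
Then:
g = 223/68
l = 27/17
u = 9/17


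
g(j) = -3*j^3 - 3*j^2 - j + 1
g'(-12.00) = -1225.00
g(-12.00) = 4765.00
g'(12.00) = -1369.00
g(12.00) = -5627.00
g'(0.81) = -11.76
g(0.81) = -3.37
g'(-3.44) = -86.86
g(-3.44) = 91.06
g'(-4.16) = -131.79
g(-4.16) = 169.22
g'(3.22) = -113.64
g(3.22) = -133.48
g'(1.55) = -31.92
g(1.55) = -18.93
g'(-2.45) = -40.32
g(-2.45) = 29.56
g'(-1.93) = -22.94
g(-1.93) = 13.32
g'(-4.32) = -143.04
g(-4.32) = 191.20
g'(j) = -9*j^2 - 6*j - 1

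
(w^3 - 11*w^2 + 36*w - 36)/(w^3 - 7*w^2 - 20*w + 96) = (w^2 - 8*w + 12)/(w^2 - 4*w - 32)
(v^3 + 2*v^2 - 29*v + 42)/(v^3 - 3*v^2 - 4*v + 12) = (v + 7)/(v + 2)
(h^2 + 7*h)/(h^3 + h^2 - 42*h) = 1/(h - 6)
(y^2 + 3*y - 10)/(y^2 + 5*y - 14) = (y + 5)/(y + 7)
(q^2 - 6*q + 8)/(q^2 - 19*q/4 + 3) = 4*(q - 2)/(4*q - 3)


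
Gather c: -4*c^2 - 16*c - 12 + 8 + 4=-4*c^2 - 16*c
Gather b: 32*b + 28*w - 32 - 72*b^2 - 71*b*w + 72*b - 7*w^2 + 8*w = -72*b^2 + b*(104 - 71*w) - 7*w^2 + 36*w - 32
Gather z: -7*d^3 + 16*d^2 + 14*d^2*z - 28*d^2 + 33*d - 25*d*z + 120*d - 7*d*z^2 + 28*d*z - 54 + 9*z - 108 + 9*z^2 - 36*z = -7*d^3 - 12*d^2 + 153*d + z^2*(9 - 7*d) + z*(14*d^2 + 3*d - 27) - 162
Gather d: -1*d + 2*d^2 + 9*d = 2*d^2 + 8*d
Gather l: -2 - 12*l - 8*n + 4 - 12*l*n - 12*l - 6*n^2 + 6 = l*(-12*n - 24) - 6*n^2 - 8*n + 8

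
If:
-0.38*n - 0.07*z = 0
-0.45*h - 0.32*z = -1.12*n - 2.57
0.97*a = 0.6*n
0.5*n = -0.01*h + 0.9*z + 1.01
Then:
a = 0.11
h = 6.82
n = 0.17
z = -0.95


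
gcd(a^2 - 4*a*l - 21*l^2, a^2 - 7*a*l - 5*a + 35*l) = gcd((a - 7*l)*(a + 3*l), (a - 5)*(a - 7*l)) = a - 7*l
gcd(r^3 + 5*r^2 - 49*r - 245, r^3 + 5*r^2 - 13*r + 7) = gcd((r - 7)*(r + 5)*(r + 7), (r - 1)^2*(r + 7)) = r + 7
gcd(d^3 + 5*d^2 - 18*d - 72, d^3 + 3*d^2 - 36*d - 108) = d^2 + 9*d + 18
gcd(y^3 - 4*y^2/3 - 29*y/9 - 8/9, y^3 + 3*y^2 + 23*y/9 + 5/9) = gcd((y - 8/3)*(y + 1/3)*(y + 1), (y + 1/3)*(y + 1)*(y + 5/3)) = y^2 + 4*y/3 + 1/3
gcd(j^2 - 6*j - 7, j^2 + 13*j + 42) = 1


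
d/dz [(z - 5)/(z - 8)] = -3/(z - 8)^2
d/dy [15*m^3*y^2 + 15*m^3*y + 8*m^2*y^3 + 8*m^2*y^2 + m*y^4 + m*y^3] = m*(30*m^2*y + 15*m^2 + 24*m*y^2 + 16*m*y + 4*y^3 + 3*y^2)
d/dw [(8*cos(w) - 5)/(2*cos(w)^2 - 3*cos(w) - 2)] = (16*cos(w)^2 - 20*cos(w) + 31)*sin(w)/((cos(w) - 2)^2*(2*cos(w) + 1)^2)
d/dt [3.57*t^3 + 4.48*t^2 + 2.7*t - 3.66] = 10.71*t^2 + 8.96*t + 2.7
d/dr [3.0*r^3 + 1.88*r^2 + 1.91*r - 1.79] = 9.0*r^2 + 3.76*r + 1.91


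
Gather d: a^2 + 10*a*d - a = a^2 + 10*a*d - a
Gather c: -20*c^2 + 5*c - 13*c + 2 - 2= -20*c^2 - 8*c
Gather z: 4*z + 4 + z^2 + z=z^2 + 5*z + 4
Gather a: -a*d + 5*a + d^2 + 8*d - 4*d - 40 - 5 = a*(5 - d) + d^2 + 4*d - 45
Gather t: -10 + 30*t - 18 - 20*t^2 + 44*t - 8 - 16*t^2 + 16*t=-36*t^2 + 90*t - 36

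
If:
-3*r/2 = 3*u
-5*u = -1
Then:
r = -2/5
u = 1/5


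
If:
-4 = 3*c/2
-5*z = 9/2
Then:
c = -8/3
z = -9/10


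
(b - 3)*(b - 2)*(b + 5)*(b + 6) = b^4 + 6*b^3 - 19*b^2 - 84*b + 180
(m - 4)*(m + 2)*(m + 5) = m^3 + 3*m^2 - 18*m - 40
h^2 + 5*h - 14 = (h - 2)*(h + 7)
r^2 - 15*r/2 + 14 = (r - 4)*(r - 7/2)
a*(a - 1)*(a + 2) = a^3 + a^2 - 2*a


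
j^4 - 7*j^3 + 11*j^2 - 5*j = j*(j - 5)*(j - 1)^2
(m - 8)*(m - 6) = m^2 - 14*m + 48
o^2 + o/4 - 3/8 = (o - 1/2)*(o + 3/4)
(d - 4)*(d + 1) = d^2 - 3*d - 4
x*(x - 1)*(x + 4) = x^3 + 3*x^2 - 4*x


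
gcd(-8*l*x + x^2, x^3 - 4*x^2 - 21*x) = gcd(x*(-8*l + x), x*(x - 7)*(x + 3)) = x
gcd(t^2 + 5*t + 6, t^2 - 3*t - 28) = 1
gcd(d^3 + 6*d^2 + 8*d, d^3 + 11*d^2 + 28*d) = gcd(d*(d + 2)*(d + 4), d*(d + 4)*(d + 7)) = d^2 + 4*d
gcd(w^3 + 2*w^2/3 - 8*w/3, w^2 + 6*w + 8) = w + 2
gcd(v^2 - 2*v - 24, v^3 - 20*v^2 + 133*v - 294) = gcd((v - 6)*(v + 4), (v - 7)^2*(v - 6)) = v - 6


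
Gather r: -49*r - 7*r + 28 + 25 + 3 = 56 - 56*r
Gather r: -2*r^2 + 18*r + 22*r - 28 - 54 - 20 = -2*r^2 + 40*r - 102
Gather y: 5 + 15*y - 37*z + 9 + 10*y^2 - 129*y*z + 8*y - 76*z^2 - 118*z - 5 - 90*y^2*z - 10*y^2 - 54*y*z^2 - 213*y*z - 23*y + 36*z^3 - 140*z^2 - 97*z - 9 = -90*y^2*z + y*(-54*z^2 - 342*z) + 36*z^3 - 216*z^2 - 252*z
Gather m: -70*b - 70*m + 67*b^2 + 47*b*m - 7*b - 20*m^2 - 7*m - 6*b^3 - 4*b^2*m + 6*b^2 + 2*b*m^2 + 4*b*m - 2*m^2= -6*b^3 + 73*b^2 - 77*b + m^2*(2*b - 22) + m*(-4*b^2 + 51*b - 77)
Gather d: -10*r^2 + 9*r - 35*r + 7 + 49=-10*r^2 - 26*r + 56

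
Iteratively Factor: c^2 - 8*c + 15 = (c - 5)*(c - 3)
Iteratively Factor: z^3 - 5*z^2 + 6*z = (z)*(z^2 - 5*z + 6) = z*(z - 2)*(z - 3)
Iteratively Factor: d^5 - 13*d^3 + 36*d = (d + 2)*(d^4 - 2*d^3 - 9*d^2 + 18*d) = (d - 3)*(d + 2)*(d^3 + d^2 - 6*d) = (d - 3)*(d - 2)*(d + 2)*(d^2 + 3*d) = d*(d - 3)*(d - 2)*(d + 2)*(d + 3)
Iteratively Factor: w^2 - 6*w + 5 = (w - 1)*(w - 5)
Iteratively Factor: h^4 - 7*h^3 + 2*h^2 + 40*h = (h + 2)*(h^3 - 9*h^2 + 20*h) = (h - 4)*(h + 2)*(h^2 - 5*h) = (h - 5)*(h - 4)*(h + 2)*(h)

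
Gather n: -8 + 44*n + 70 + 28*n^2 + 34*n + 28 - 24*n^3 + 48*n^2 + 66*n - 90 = -24*n^3 + 76*n^2 + 144*n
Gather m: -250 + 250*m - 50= 250*m - 300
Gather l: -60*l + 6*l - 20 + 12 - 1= -54*l - 9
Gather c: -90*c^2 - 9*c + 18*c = -90*c^2 + 9*c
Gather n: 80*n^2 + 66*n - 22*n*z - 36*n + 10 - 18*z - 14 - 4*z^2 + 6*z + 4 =80*n^2 + n*(30 - 22*z) - 4*z^2 - 12*z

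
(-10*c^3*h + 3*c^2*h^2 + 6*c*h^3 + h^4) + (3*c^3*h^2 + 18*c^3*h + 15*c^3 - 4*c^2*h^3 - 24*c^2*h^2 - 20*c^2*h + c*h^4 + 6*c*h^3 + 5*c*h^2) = 3*c^3*h^2 + 8*c^3*h + 15*c^3 - 4*c^2*h^3 - 21*c^2*h^2 - 20*c^2*h + c*h^4 + 12*c*h^3 + 5*c*h^2 + h^4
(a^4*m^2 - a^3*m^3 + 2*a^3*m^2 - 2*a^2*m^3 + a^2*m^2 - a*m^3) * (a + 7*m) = a^5*m^2 + 6*a^4*m^3 + 2*a^4*m^2 - 7*a^3*m^4 + 12*a^3*m^3 + a^3*m^2 - 14*a^2*m^4 + 6*a^2*m^3 - 7*a*m^4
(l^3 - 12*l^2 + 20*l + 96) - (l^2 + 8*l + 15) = l^3 - 13*l^2 + 12*l + 81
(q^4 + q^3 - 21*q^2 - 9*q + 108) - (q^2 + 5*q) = q^4 + q^3 - 22*q^2 - 14*q + 108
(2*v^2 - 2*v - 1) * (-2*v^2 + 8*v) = -4*v^4 + 20*v^3 - 14*v^2 - 8*v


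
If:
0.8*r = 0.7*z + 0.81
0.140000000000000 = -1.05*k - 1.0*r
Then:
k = -0.833333333333333*z - 1.09761904761905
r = 0.875*z + 1.0125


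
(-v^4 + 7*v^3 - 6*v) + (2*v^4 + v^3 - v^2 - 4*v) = v^4 + 8*v^3 - v^2 - 10*v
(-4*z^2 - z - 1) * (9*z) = -36*z^3 - 9*z^2 - 9*z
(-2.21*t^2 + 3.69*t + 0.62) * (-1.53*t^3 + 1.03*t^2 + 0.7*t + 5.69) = 3.3813*t^5 - 7.922*t^4 + 1.3051*t^3 - 9.3533*t^2 + 21.4301*t + 3.5278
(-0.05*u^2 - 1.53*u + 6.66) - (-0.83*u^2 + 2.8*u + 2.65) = 0.78*u^2 - 4.33*u + 4.01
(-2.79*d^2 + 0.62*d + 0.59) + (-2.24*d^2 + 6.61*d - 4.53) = -5.03*d^2 + 7.23*d - 3.94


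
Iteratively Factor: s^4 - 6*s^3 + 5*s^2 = (s)*(s^3 - 6*s^2 + 5*s) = s^2*(s^2 - 6*s + 5) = s^2*(s - 1)*(s - 5)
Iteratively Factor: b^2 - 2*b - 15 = (b - 5)*(b + 3)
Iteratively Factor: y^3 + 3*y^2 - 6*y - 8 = (y - 2)*(y^2 + 5*y + 4) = (y - 2)*(y + 4)*(y + 1)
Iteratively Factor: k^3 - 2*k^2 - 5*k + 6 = (k - 3)*(k^2 + k - 2) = (k - 3)*(k - 1)*(k + 2)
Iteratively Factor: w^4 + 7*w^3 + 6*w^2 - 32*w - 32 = (w + 4)*(w^3 + 3*w^2 - 6*w - 8) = (w + 1)*(w + 4)*(w^2 + 2*w - 8) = (w + 1)*(w + 4)^2*(w - 2)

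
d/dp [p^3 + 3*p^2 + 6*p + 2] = 3*p^2 + 6*p + 6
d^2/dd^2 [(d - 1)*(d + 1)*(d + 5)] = 6*d + 10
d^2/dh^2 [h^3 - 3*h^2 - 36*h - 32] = 6*h - 6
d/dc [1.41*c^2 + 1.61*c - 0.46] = 2.82*c + 1.61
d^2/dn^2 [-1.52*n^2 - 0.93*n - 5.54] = -3.04000000000000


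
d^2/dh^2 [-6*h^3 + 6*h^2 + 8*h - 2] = 12 - 36*h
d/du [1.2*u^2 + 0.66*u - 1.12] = 2.4*u + 0.66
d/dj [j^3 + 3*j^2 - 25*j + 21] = 3*j^2 + 6*j - 25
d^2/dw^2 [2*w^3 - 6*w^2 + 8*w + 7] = 12*w - 12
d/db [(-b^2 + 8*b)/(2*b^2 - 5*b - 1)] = (-11*b^2 + 2*b - 8)/(4*b^4 - 20*b^3 + 21*b^2 + 10*b + 1)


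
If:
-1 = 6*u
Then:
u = -1/6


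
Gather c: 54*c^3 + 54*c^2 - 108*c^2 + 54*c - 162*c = 54*c^3 - 54*c^2 - 108*c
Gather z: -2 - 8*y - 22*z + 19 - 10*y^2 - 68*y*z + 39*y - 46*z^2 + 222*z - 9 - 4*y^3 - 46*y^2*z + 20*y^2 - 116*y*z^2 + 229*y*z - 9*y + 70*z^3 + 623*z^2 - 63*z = -4*y^3 + 10*y^2 + 22*y + 70*z^3 + z^2*(577 - 116*y) + z*(-46*y^2 + 161*y + 137) + 8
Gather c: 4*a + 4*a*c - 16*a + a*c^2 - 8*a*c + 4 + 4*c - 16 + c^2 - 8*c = -12*a + c^2*(a + 1) + c*(-4*a - 4) - 12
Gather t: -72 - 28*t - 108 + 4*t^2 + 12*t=4*t^2 - 16*t - 180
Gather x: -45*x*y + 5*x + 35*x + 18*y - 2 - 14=x*(40 - 45*y) + 18*y - 16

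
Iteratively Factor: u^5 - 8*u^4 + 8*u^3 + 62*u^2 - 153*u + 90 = (u - 5)*(u^4 - 3*u^3 - 7*u^2 + 27*u - 18) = (u - 5)*(u - 1)*(u^3 - 2*u^2 - 9*u + 18) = (u - 5)*(u - 2)*(u - 1)*(u^2 - 9) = (u - 5)*(u - 2)*(u - 1)*(u + 3)*(u - 3)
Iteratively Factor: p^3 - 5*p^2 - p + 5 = (p - 5)*(p^2 - 1) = (p - 5)*(p - 1)*(p + 1)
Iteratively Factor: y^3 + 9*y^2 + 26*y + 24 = (y + 3)*(y^2 + 6*y + 8) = (y + 2)*(y + 3)*(y + 4)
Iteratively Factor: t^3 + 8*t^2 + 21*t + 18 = (t + 2)*(t^2 + 6*t + 9) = (t + 2)*(t + 3)*(t + 3)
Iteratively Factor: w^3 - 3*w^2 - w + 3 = (w - 3)*(w^2 - 1) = (w - 3)*(w - 1)*(w + 1)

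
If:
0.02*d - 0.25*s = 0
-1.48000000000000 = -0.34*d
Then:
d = 4.35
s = 0.35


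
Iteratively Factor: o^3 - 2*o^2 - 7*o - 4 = (o + 1)*(o^2 - 3*o - 4) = (o - 4)*(o + 1)*(o + 1)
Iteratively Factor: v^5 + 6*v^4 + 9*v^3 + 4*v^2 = (v + 1)*(v^4 + 5*v^3 + 4*v^2) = (v + 1)^2*(v^3 + 4*v^2) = v*(v + 1)^2*(v^2 + 4*v) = v*(v + 1)^2*(v + 4)*(v)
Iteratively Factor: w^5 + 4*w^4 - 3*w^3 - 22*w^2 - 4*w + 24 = (w + 2)*(w^4 + 2*w^3 - 7*w^2 - 8*w + 12) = (w - 1)*(w + 2)*(w^3 + 3*w^2 - 4*w - 12) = (w - 1)*(w + 2)*(w + 3)*(w^2 - 4) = (w - 2)*(w - 1)*(w + 2)*(w + 3)*(w + 2)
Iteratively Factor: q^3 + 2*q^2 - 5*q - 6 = (q + 1)*(q^2 + q - 6) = (q - 2)*(q + 1)*(q + 3)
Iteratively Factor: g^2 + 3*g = (g)*(g + 3)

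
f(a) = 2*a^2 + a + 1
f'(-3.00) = -11.00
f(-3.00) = 16.00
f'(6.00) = 25.00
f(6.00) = 79.00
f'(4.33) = 18.32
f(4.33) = 42.83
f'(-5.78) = -22.12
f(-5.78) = 62.04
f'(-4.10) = -15.40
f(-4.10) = 30.52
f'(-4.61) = -17.44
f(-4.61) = 38.89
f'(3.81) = 16.24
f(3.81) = 33.84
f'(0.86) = 4.44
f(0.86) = 3.34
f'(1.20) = 5.80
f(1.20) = 5.08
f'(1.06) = 5.24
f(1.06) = 4.31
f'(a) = 4*a + 1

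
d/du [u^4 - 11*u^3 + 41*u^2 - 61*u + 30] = 4*u^3 - 33*u^2 + 82*u - 61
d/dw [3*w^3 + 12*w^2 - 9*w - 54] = 9*w^2 + 24*w - 9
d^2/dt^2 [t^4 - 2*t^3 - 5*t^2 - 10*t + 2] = 12*t^2 - 12*t - 10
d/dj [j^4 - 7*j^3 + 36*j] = 4*j^3 - 21*j^2 + 36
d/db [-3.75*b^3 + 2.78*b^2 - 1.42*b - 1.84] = -11.25*b^2 + 5.56*b - 1.42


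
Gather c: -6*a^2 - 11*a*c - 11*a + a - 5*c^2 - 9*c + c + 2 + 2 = -6*a^2 - 10*a - 5*c^2 + c*(-11*a - 8) + 4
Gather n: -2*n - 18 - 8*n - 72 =-10*n - 90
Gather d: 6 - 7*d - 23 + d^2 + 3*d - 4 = d^2 - 4*d - 21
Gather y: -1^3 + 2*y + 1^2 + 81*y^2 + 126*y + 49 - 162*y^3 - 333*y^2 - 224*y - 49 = -162*y^3 - 252*y^2 - 96*y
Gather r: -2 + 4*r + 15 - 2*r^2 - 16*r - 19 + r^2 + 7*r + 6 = -r^2 - 5*r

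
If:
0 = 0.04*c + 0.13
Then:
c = -3.25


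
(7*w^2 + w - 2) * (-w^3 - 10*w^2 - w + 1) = -7*w^5 - 71*w^4 - 15*w^3 + 26*w^2 + 3*w - 2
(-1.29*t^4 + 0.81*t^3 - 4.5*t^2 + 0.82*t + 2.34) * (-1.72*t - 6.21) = 2.2188*t^5 + 6.6177*t^4 + 2.7099*t^3 + 26.5346*t^2 - 9.117*t - 14.5314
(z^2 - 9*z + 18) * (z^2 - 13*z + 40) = z^4 - 22*z^3 + 175*z^2 - 594*z + 720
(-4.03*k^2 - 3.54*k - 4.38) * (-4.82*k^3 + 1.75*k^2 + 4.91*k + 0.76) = 19.4246*k^5 + 10.0103*k^4 - 4.8707*k^3 - 28.1092*k^2 - 24.1962*k - 3.3288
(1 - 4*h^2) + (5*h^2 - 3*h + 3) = h^2 - 3*h + 4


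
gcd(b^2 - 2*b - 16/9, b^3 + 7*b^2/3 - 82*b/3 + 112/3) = b - 8/3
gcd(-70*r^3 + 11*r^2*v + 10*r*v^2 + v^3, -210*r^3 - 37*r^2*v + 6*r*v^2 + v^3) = 35*r^2 + 12*r*v + v^2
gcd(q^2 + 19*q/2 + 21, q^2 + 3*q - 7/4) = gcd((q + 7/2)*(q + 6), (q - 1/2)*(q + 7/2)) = q + 7/2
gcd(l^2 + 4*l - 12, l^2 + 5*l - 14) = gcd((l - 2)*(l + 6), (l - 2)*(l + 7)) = l - 2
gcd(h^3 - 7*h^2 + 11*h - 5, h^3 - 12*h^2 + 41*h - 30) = h^2 - 6*h + 5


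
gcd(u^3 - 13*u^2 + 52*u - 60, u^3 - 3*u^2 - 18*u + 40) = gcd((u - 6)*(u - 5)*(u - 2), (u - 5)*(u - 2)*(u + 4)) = u^2 - 7*u + 10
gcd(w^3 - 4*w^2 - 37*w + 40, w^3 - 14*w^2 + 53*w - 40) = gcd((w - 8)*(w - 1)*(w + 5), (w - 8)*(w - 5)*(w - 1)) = w^2 - 9*w + 8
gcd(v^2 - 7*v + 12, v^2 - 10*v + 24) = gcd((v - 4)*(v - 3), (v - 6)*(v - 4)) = v - 4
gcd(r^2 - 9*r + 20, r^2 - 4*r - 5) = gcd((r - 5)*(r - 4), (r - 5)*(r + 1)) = r - 5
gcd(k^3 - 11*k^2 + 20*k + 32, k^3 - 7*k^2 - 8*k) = k^2 - 7*k - 8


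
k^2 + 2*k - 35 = (k - 5)*(k + 7)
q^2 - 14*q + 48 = (q - 8)*(q - 6)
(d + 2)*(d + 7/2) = d^2 + 11*d/2 + 7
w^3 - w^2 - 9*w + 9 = (w - 3)*(w - 1)*(w + 3)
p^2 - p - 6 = (p - 3)*(p + 2)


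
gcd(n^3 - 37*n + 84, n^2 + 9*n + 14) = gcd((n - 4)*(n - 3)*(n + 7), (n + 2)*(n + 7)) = n + 7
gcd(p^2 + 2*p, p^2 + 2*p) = p^2 + 2*p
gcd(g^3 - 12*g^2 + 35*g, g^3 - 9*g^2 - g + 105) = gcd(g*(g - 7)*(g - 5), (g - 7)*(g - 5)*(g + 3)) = g^2 - 12*g + 35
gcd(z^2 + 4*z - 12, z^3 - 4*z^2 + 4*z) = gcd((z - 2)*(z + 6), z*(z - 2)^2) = z - 2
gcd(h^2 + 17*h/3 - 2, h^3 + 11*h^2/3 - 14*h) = h + 6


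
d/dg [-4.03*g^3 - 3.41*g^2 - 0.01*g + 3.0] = -12.09*g^2 - 6.82*g - 0.01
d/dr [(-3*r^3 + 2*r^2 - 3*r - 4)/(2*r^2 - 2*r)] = (-3*r^4 + 6*r^3 + r^2 + 8*r - 4)/(2*r^2*(r^2 - 2*r + 1))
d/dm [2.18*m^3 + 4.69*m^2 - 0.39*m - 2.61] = 6.54*m^2 + 9.38*m - 0.39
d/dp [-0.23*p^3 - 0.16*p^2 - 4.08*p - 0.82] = -0.69*p^2 - 0.32*p - 4.08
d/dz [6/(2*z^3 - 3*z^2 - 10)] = 36*z*(1 - z)/(-2*z^3 + 3*z^2 + 10)^2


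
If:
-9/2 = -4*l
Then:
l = 9/8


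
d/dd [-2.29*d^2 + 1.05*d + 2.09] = 1.05 - 4.58*d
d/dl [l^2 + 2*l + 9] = 2*l + 2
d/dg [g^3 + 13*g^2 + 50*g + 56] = 3*g^2 + 26*g + 50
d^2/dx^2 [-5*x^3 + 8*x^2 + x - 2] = 16 - 30*x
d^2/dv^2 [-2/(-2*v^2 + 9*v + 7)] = 4*(4*v^2 - 18*v - (4*v - 9)^2 - 14)/(-2*v^2 + 9*v + 7)^3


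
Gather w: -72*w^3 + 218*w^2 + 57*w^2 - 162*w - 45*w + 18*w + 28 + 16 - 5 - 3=-72*w^3 + 275*w^2 - 189*w + 36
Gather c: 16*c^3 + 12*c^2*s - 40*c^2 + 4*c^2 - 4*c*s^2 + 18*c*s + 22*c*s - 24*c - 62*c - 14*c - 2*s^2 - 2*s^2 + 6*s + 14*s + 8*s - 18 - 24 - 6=16*c^3 + c^2*(12*s - 36) + c*(-4*s^2 + 40*s - 100) - 4*s^2 + 28*s - 48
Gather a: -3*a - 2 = -3*a - 2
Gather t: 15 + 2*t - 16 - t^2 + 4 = -t^2 + 2*t + 3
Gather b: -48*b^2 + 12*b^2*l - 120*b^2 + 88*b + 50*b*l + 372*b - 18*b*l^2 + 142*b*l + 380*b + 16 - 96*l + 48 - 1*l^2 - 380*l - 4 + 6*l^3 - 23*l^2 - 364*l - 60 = b^2*(12*l - 168) + b*(-18*l^2 + 192*l + 840) + 6*l^3 - 24*l^2 - 840*l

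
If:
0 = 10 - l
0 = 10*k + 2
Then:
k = -1/5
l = 10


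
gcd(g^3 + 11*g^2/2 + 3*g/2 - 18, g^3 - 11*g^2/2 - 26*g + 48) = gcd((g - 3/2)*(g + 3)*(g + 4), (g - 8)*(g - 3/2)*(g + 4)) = g^2 + 5*g/2 - 6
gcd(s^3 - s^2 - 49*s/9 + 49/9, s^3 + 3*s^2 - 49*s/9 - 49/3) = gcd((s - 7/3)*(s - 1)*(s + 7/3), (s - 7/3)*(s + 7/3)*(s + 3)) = s^2 - 49/9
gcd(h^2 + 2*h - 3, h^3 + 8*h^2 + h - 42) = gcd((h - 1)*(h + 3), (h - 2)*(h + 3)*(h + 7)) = h + 3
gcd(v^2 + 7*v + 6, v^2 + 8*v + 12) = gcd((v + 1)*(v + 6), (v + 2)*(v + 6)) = v + 6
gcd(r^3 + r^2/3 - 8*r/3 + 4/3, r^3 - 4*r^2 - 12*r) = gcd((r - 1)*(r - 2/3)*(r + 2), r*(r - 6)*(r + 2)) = r + 2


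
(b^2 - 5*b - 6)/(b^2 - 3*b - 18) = (b + 1)/(b + 3)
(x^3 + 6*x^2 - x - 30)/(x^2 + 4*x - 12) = (x^2 + 8*x + 15)/(x + 6)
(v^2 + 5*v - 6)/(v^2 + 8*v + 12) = (v - 1)/(v + 2)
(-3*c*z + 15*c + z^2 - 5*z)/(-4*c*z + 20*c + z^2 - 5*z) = (-3*c + z)/(-4*c + z)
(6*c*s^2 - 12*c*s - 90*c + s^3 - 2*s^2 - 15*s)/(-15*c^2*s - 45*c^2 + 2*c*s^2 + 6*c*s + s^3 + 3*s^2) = (6*c*s - 30*c + s^2 - 5*s)/(-15*c^2 + 2*c*s + s^2)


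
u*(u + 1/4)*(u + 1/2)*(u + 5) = u^4 + 23*u^3/4 + 31*u^2/8 + 5*u/8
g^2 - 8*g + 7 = (g - 7)*(g - 1)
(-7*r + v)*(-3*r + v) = 21*r^2 - 10*r*v + v^2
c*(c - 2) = c^2 - 2*c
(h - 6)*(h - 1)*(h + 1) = h^3 - 6*h^2 - h + 6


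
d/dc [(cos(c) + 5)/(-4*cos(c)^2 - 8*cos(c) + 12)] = (sin(c)^2 - 10*cos(c) - 14)*sin(c)/(4*(cos(c)^2 + 2*cos(c) - 3)^2)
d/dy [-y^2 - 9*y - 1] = -2*y - 9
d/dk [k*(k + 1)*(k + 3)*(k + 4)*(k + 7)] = 5*k^4 + 60*k^3 + 225*k^2 + 290*k + 84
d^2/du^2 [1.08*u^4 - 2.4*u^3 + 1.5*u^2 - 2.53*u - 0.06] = 12.96*u^2 - 14.4*u + 3.0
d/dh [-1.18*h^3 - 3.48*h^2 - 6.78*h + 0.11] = -3.54*h^2 - 6.96*h - 6.78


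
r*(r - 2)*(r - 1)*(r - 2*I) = r^4 - 3*r^3 - 2*I*r^3 + 2*r^2 + 6*I*r^2 - 4*I*r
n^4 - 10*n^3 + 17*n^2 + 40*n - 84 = (n - 7)*(n - 3)*(n - 2)*(n + 2)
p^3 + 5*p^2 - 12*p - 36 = (p - 3)*(p + 2)*(p + 6)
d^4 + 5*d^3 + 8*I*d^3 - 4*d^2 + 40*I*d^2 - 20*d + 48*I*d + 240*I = (d + 5)*(d - 2*I)*(d + 4*I)*(d + 6*I)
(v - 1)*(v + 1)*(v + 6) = v^3 + 6*v^2 - v - 6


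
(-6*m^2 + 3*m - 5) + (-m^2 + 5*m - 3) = -7*m^2 + 8*m - 8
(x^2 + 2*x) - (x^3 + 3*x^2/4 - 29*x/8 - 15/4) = -x^3 + x^2/4 + 45*x/8 + 15/4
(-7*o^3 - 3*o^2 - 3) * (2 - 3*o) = 21*o^4 - 5*o^3 - 6*o^2 + 9*o - 6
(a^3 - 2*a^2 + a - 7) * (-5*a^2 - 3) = -5*a^5 + 10*a^4 - 8*a^3 + 41*a^2 - 3*a + 21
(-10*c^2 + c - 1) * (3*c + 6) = -30*c^3 - 57*c^2 + 3*c - 6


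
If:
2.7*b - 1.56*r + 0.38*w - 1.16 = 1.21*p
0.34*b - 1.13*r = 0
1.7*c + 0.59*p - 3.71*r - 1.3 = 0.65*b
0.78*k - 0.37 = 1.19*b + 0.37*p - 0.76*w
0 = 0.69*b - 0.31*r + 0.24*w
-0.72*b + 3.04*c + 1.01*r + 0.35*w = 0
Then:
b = -4.44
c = -1.88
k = -19.76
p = -5.68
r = -1.34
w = 11.04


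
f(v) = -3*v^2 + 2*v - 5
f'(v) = 2 - 6*v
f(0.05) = -4.91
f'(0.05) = 1.70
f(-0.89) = -9.16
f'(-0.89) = 7.34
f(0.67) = -5.01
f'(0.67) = -2.02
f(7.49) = -158.32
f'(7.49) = -42.94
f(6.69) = -125.89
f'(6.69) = -38.14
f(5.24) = -76.89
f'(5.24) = -29.44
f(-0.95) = -9.61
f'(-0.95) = 7.70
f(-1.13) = -11.09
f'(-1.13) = 8.78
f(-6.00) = -125.00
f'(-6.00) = 38.00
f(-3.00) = -38.00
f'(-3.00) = 20.00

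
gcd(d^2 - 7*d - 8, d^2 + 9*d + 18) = 1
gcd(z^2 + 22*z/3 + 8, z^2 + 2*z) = 1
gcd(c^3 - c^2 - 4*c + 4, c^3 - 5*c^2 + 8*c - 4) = c^2 - 3*c + 2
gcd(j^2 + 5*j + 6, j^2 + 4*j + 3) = j + 3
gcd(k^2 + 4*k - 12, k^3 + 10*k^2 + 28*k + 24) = k + 6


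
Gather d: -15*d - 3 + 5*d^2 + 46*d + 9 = 5*d^2 + 31*d + 6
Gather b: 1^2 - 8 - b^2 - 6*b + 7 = -b^2 - 6*b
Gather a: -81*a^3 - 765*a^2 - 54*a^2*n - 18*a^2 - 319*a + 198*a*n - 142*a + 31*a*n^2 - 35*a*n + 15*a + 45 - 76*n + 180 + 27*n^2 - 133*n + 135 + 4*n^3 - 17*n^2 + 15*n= -81*a^3 + a^2*(-54*n - 783) + a*(31*n^2 + 163*n - 446) + 4*n^3 + 10*n^2 - 194*n + 360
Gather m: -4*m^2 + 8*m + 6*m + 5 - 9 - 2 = -4*m^2 + 14*m - 6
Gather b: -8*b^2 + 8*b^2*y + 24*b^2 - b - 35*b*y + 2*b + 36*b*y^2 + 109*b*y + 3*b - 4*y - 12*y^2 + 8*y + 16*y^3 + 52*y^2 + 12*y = b^2*(8*y + 16) + b*(36*y^2 + 74*y + 4) + 16*y^3 + 40*y^2 + 16*y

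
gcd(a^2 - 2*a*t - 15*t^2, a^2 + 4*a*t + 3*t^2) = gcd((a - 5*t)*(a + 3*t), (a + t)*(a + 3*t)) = a + 3*t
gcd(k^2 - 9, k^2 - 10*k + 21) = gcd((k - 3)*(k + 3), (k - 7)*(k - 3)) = k - 3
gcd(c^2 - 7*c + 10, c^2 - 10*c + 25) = c - 5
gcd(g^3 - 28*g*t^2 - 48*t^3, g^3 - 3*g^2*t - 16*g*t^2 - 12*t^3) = -g^2 + 4*g*t + 12*t^2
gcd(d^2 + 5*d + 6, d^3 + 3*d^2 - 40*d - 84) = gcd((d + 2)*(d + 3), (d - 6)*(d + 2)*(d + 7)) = d + 2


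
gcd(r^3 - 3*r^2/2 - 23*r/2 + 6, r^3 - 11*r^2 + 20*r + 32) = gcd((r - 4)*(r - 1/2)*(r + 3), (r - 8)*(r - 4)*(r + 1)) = r - 4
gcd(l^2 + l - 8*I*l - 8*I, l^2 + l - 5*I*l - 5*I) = l + 1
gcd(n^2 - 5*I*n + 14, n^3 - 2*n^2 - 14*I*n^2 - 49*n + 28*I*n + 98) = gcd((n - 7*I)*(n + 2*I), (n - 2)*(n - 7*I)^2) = n - 7*I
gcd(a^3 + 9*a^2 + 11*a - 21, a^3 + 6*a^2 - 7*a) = a^2 + 6*a - 7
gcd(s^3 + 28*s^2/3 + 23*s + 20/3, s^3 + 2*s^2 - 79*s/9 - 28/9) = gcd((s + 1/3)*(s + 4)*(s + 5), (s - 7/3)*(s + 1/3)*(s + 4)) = s^2 + 13*s/3 + 4/3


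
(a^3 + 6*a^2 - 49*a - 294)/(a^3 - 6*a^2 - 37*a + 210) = (a + 7)/(a - 5)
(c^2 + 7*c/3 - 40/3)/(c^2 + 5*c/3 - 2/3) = (3*c^2 + 7*c - 40)/(3*c^2 + 5*c - 2)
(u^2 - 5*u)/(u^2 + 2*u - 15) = u*(u - 5)/(u^2 + 2*u - 15)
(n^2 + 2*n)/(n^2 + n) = (n + 2)/(n + 1)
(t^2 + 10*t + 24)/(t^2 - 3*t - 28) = (t + 6)/(t - 7)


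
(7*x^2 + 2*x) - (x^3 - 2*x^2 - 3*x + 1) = -x^3 + 9*x^2 + 5*x - 1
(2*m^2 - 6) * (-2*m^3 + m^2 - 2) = -4*m^5 + 2*m^4 + 12*m^3 - 10*m^2 + 12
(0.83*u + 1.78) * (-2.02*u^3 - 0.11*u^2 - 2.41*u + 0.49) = -1.6766*u^4 - 3.6869*u^3 - 2.1961*u^2 - 3.8831*u + 0.8722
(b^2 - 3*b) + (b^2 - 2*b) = 2*b^2 - 5*b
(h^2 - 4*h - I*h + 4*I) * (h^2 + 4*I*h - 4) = h^4 - 4*h^3 + 3*I*h^3 - 12*I*h^2 + 4*I*h - 16*I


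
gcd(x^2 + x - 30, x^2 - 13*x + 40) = x - 5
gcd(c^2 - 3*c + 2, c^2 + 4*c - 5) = c - 1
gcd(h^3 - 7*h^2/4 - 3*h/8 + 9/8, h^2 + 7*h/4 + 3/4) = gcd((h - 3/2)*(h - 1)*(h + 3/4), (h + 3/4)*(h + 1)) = h + 3/4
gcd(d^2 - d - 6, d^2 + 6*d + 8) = d + 2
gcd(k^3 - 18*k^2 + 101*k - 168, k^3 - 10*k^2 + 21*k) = k^2 - 10*k + 21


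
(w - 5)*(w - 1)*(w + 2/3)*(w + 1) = w^4 - 13*w^3/3 - 13*w^2/3 + 13*w/3 + 10/3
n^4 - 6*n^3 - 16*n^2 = n^2*(n - 8)*(n + 2)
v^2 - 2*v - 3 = (v - 3)*(v + 1)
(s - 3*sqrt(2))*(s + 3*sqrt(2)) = s^2 - 18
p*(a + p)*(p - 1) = a*p^2 - a*p + p^3 - p^2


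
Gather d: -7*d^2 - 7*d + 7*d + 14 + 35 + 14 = 63 - 7*d^2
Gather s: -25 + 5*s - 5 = 5*s - 30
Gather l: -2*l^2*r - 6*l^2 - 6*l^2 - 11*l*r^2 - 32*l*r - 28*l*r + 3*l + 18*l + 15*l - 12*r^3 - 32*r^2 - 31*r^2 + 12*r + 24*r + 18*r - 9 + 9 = l^2*(-2*r - 12) + l*(-11*r^2 - 60*r + 36) - 12*r^3 - 63*r^2 + 54*r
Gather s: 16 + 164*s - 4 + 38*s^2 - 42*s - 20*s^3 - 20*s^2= -20*s^3 + 18*s^2 + 122*s + 12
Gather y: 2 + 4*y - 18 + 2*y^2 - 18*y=2*y^2 - 14*y - 16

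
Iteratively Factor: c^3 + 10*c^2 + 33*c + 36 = (c + 3)*(c^2 + 7*c + 12) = (c + 3)^2*(c + 4)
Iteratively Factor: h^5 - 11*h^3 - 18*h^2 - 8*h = (h + 2)*(h^4 - 2*h^3 - 7*h^2 - 4*h) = (h + 1)*(h + 2)*(h^3 - 3*h^2 - 4*h) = h*(h + 1)*(h + 2)*(h^2 - 3*h - 4) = h*(h - 4)*(h + 1)*(h + 2)*(h + 1)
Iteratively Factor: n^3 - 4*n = (n)*(n^2 - 4) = n*(n + 2)*(n - 2)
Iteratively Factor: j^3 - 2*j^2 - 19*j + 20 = (j - 5)*(j^2 + 3*j - 4) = (j - 5)*(j + 4)*(j - 1)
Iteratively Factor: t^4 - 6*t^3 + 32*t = (t)*(t^3 - 6*t^2 + 32) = t*(t - 4)*(t^2 - 2*t - 8) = t*(t - 4)*(t + 2)*(t - 4)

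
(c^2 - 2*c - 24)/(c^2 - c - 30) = (c + 4)/(c + 5)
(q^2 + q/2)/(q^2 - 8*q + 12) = q*(2*q + 1)/(2*(q^2 - 8*q + 12))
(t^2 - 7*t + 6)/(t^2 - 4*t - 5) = (-t^2 + 7*t - 6)/(-t^2 + 4*t + 5)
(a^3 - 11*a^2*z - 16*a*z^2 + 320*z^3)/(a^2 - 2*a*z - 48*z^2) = (a^2 - 3*a*z - 40*z^2)/(a + 6*z)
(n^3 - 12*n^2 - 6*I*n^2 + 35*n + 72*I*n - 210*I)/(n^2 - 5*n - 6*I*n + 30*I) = n - 7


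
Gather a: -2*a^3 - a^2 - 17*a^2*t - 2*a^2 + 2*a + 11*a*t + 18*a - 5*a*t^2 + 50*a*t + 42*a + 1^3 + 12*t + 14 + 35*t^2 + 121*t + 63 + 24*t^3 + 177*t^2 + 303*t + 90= -2*a^3 + a^2*(-17*t - 3) + a*(-5*t^2 + 61*t + 62) + 24*t^3 + 212*t^2 + 436*t + 168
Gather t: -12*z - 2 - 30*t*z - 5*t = t*(-30*z - 5) - 12*z - 2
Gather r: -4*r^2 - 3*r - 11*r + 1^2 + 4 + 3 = -4*r^2 - 14*r + 8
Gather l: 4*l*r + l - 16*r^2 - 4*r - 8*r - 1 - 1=l*(4*r + 1) - 16*r^2 - 12*r - 2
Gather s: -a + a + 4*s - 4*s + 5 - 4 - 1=0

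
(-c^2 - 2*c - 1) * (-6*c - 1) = 6*c^3 + 13*c^2 + 8*c + 1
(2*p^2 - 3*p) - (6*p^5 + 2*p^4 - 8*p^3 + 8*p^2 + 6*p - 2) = -6*p^5 - 2*p^4 + 8*p^3 - 6*p^2 - 9*p + 2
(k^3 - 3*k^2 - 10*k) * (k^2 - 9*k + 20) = k^5 - 12*k^4 + 37*k^3 + 30*k^2 - 200*k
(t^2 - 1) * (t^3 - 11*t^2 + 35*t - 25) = t^5 - 11*t^4 + 34*t^3 - 14*t^2 - 35*t + 25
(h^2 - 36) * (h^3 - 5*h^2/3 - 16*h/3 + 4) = h^5 - 5*h^4/3 - 124*h^3/3 + 64*h^2 + 192*h - 144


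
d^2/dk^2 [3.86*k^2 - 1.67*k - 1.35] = 7.72000000000000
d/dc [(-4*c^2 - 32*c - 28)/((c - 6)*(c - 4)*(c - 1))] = 4*(c^4 + 16*c^3 - 101*c^2 - 106*c + 430)/(c^6 - 22*c^5 + 189*c^4 - 796*c^3 + 1684*c^2 - 1632*c + 576)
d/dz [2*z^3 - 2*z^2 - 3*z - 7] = 6*z^2 - 4*z - 3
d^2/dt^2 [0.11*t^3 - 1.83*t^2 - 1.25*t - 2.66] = 0.66*t - 3.66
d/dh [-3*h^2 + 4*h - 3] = 4 - 6*h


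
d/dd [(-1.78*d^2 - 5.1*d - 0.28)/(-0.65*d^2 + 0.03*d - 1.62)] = (-3.3684*d^2 + 5.4032*d + 8.2704)/(0.4225*d^4 - 0.039*d^3 + 2.1069*d^2 - 0.0972*d + 2.6244)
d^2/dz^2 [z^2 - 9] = 2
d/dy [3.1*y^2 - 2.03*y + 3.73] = 6.2*y - 2.03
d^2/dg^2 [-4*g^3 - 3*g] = -24*g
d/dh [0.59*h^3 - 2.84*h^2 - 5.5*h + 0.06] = 1.77*h^2 - 5.68*h - 5.5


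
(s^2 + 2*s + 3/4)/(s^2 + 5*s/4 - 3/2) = (4*s^2 + 8*s + 3)/(4*s^2 + 5*s - 6)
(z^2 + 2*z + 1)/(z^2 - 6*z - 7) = (z + 1)/(z - 7)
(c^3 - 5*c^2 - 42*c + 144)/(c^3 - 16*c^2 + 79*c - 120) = (c + 6)/(c - 5)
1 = 1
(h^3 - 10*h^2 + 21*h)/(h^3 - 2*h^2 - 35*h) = (h - 3)/(h + 5)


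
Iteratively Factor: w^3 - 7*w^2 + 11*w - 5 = (w - 5)*(w^2 - 2*w + 1) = (w - 5)*(w - 1)*(w - 1)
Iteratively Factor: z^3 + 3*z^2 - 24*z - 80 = (z + 4)*(z^2 - z - 20) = (z + 4)^2*(z - 5)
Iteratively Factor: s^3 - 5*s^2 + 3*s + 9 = (s + 1)*(s^2 - 6*s + 9) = (s - 3)*(s + 1)*(s - 3)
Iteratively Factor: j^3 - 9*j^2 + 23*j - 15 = (j - 5)*(j^2 - 4*j + 3) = (j - 5)*(j - 3)*(j - 1)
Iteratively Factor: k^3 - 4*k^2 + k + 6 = (k - 3)*(k^2 - k - 2) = (k - 3)*(k + 1)*(k - 2)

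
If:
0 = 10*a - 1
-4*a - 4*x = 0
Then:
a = 1/10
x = -1/10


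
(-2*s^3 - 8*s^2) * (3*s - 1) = -6*s^4 - 22*s^3 + 8*s^2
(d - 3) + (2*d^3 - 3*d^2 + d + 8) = 2*d^3 - 3*d^2 + 2*d + 5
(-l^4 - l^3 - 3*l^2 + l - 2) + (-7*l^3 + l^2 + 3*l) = -l^4 - 8*l^3 - 2*l^2 + 4*l - 2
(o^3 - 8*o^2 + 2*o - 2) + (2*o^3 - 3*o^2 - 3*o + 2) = 3*o^3 - 11*o^2 - o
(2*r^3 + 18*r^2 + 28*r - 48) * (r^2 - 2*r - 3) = 2*r^5 + 14*r^4 - 14*r^3 - 158*r^2 + 12*r + 144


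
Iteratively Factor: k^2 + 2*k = (k)*(k + 2)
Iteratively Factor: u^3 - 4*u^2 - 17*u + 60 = (u - 5)*(u^2 + u - 12) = (u - 5)*(u - 3)*(u + 4)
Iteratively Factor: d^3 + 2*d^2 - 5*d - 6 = (d + 1)*(d^2 + d - 6) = (d - 2)*(d + 1)*(d + 3)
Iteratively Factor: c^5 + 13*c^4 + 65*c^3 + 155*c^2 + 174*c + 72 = (c + 4)*(c^4 + 9*c^3 + 29*c^2 + 39*c + 18) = (c + 3)*(c + 4)*(c^3 + 6*c^2 + 11*c + 6) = (c + 1)*(c + 3)*(c + 4)*(c^2 + 5*c + 6) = (c + 1)*(c + 3)^2*(c + 4)*(c + 2)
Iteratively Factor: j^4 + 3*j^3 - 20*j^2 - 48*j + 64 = (j + 4)*(j^3 - j^2 - 16*j + 16) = (j + 4)^2*(j^2 - 5*j + 4) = (j - 1)*(j + 4)^2*(j - 4)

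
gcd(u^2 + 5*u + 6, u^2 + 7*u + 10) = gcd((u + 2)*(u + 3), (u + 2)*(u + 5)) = u + 2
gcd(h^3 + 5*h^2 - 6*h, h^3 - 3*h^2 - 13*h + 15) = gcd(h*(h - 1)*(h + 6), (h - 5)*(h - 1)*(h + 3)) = h - 1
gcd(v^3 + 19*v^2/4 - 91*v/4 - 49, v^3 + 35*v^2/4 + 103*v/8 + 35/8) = v + 7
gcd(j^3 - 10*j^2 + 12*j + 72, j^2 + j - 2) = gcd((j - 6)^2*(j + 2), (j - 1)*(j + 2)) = j + 2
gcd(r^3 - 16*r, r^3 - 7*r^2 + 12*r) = r^2 - 4*r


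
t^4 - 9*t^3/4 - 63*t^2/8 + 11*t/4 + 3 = (t - 4)*(t - 3/4)*(t + 1/2)*(t + 2)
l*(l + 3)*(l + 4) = l^3 + 7*l^2 + 12*l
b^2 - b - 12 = (b - 4)*(b + 3)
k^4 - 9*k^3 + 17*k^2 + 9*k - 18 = (k - 6)*(k - 3)*(k - 1)*(k + 1)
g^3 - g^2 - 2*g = g*(g - 2)*(g + 1)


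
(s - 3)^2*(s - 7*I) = s^3 - 6*s^2 - 7*I*s^2 + 9*s + 42*I*s - 63*I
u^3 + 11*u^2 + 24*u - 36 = (u - 1)*(u + 6)^2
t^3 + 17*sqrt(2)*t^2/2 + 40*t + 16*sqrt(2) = (t + sqrt(2)/2)*(t + 4*sqrt(2))^2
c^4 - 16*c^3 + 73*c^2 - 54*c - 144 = (c - 8)*(c - 6)*(c - 3)*(c + 1)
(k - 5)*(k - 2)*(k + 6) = k^3 - k^2 - 32*k + 60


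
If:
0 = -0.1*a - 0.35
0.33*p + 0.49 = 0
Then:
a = -3.50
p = -1.48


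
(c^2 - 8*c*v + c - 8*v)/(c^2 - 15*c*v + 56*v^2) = (-c - 1)/(-c + 7*v)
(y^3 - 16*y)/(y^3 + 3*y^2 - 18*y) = (y^2 - 16)/(y^2 + 3*y - 18)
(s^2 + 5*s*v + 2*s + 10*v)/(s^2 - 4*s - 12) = (s + 5*v)/(s - 6)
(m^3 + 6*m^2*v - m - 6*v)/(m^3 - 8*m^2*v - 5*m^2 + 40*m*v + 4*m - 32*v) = (-m^2 - 6*m*v - m - 6*v)/(-m^2 + 8*m*v + 4*m - 32*v)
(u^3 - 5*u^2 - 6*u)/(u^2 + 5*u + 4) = u*(u - 6)/(u + 4)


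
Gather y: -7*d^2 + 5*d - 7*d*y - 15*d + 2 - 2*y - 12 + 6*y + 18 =-7*d^2 - 10*d + y*(4 - 7*d) + 8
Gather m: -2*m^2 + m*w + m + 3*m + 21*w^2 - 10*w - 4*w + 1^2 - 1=-2*m^2 + m*(w + 4) + 21*w^2 - 14*w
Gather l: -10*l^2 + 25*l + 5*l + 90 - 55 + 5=-10*l^2 + 30*l + 40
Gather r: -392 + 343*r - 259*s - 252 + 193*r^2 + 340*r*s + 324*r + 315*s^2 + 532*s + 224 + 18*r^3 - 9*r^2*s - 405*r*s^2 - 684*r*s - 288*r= 18*r^3 + r^2*(193 - 9*s) + r*(-405*s^2 - 344*s + 379) + 315*s^2 + 273*s - 420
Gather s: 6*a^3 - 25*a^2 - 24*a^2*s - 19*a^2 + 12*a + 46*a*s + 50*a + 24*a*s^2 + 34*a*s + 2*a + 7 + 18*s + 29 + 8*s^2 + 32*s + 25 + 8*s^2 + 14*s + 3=6*a^3 - 44*a^2 + 64*a + s^2*(24*a + 16) + s*(-24*a^2 + 80*a + 64) + 64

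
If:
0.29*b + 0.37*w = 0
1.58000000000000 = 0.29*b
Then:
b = 5.45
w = -4.27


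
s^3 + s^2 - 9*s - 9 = (s - 3)*(s + 1)*(s + 3)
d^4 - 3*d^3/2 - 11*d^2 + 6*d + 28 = (d - 7/2)*(d - 2)*(d + 2)^2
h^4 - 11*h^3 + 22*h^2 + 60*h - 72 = (h - 6)^2*(h - 1)*(h + 2)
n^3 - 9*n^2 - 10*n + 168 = (n - 7)*(n - 6)*(n + 4)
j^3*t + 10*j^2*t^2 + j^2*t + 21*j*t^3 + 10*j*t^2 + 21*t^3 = (j + 3*t)*(j + 7*t)*(j*t + t)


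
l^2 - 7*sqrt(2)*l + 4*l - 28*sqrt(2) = (l + 4)*(l - 7*sqrt(2))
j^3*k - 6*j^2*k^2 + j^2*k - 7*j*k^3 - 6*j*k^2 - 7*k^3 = (j - 7*k)*(j + k)*(j*k + k)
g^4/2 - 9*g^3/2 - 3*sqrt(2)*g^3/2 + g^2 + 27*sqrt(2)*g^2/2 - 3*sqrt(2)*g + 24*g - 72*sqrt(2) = (g/2 + 1)*(g - 8)*(g - 3)*(g - 3*sqrt(2))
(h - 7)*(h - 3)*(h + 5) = h^3 - 5*h^2 - 29*h + 105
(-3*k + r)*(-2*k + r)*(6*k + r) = 36*k^3 - 24*k^2*r + k*r^2 + r^3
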